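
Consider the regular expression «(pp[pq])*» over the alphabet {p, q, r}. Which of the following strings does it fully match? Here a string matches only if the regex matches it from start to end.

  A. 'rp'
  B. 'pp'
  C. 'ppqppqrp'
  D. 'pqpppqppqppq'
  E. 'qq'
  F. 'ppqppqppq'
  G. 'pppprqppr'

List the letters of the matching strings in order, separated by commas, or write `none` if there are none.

F

A → no match
B → no match
C → no match
D → no match
E → no match
F → match
G → no match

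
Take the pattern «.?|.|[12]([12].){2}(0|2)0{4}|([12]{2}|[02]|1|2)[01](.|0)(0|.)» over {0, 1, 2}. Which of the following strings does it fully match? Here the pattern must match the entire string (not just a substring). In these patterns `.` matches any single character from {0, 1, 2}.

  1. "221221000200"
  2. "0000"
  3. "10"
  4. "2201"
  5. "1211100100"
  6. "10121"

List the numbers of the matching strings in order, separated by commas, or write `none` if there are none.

2

1 → no match
2 → match
3 → no match
4 → no match
5 → no match
6 → no match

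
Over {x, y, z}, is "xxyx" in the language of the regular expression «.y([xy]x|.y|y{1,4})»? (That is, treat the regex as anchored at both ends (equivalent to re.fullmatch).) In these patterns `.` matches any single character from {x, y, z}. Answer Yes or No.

No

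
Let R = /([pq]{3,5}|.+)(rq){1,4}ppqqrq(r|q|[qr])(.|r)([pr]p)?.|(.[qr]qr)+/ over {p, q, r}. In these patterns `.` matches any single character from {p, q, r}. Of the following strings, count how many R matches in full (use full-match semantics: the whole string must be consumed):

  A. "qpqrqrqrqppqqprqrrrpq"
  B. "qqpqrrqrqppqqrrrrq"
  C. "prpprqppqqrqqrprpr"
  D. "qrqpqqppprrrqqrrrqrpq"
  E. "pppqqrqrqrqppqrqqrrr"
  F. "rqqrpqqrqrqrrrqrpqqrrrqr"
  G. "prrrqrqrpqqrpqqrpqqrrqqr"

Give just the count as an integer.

1

A → no match
B → no match
C → no match
D → no match
E → no match
F → match
G → no match
Total matched: 1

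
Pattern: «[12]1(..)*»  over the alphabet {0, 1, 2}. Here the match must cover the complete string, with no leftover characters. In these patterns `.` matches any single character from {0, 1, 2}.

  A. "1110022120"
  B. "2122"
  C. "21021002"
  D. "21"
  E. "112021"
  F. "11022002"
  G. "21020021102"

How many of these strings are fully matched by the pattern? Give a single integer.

A. "1110022120" → match
B. "2122" → match
C. "21021002" → match
D. "21" → match
E. "112021" → match
F. "11022002" → match
G. "21020021102" → no match
Total matched: 6

6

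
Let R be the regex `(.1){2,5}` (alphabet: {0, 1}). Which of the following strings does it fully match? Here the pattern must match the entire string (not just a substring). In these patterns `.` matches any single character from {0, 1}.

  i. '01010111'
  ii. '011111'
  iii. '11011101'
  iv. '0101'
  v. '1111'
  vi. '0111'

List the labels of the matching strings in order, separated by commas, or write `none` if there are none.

i → match
ii → match
iii → match
iv → match
v → match
vi → match

i, ii, iii, iv, v, vi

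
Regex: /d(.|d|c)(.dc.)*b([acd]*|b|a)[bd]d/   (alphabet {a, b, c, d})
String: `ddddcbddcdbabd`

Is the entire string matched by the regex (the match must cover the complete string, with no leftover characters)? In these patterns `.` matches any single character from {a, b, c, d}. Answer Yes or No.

Yes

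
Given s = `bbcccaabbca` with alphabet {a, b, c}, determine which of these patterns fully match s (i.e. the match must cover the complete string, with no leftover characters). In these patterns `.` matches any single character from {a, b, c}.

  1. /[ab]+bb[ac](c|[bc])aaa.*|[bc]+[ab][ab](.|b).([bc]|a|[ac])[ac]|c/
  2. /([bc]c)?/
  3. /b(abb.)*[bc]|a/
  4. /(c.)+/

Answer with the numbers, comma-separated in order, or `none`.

1

1 → match
2 → no match
3 → no match
4 → no match — must start with `c`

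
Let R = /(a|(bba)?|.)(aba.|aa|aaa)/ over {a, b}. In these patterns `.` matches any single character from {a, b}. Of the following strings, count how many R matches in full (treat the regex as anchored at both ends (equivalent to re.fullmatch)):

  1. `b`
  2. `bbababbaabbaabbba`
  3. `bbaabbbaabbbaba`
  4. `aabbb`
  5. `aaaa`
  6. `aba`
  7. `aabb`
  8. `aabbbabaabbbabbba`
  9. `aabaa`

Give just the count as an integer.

2

1. `b` → no match
2 → no match
3 → no match
4. `aabbb` → no match
5. `aaaa` → match
6. `aba` → no match
7. `aabb` → no match
8 → no match
9. `aabaa` → match
Total matched: 2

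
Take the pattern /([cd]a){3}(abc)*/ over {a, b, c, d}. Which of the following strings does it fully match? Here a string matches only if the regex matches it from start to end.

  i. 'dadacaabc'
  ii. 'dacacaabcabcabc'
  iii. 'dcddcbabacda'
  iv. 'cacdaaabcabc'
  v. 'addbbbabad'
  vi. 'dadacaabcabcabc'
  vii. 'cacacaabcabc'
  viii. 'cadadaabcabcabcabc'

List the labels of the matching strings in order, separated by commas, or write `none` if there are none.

i, ii, vi, vii, viii

i → match
ii → match
iii → no match
iv → no match
v → no match
vi → match
vii → match
viii → match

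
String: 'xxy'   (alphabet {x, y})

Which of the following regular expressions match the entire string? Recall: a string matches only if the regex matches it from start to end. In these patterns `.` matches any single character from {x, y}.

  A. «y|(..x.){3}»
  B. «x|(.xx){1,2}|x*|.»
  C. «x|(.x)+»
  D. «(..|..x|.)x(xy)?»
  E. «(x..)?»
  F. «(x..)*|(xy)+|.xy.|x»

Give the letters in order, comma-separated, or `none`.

A → no match
B → no match
C → no match — must end with 'x'
D → no match
E → match
F → match

E, F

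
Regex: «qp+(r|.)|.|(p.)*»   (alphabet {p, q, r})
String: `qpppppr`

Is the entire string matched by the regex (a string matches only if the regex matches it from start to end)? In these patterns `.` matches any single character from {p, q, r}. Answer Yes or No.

Yes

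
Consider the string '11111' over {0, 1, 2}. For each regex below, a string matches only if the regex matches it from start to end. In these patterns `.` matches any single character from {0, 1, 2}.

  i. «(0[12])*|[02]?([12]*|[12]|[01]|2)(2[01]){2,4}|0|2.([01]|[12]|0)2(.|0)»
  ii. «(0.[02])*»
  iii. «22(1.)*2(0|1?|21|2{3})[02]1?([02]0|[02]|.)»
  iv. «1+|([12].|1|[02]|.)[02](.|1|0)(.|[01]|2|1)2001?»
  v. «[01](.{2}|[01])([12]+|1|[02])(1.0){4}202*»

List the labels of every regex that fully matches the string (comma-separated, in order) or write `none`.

iv

i → no match
ii → no match
iii → no match — must start with '22'
iv → match
v → no match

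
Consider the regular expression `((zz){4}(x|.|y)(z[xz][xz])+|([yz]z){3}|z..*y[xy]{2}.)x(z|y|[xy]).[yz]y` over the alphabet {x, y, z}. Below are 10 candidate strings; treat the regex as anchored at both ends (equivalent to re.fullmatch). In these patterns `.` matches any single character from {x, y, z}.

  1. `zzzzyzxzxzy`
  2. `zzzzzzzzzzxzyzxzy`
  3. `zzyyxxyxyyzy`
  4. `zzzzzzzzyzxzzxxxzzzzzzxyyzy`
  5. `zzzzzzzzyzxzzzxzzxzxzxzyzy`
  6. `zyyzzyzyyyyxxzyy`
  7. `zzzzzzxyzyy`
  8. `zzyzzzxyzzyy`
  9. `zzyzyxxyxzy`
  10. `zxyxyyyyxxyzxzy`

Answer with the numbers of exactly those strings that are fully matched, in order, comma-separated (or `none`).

1 → match
2 → no match
3 → match
4 → no match
5 → match
6 → match
7 → match
8 → no match
9 → no match
10 → no match

1, 3, 5, 6, 7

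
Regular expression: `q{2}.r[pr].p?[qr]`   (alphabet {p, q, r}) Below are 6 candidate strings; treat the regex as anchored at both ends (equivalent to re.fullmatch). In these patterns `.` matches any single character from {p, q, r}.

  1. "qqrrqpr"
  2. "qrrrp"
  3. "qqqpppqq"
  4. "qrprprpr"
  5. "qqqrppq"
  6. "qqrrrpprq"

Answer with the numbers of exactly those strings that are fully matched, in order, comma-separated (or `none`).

1 → no match
2 → no match
3 → no match
4 → no match
5 → match
6 → no match

5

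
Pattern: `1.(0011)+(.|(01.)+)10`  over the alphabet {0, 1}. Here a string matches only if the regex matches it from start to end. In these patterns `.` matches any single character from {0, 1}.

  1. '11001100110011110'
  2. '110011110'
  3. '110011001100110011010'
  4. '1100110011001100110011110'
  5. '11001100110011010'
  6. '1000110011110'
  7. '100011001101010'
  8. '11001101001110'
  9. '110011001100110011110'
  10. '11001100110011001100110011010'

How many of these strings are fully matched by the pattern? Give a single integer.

1 → match
2 → match
3 → match
4 → match
5 → match
6 → match
7 → match
8 → match
9 → match
10 → match
Total matched: 10

10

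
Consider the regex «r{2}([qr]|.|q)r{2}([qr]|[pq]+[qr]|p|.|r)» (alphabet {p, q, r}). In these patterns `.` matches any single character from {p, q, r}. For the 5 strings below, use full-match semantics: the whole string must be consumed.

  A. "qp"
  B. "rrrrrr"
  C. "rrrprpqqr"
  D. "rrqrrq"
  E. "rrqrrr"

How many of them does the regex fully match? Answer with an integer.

A → no match — must start with "r"
B → match
C → no match
D → match
E → match
Total matched: 3

3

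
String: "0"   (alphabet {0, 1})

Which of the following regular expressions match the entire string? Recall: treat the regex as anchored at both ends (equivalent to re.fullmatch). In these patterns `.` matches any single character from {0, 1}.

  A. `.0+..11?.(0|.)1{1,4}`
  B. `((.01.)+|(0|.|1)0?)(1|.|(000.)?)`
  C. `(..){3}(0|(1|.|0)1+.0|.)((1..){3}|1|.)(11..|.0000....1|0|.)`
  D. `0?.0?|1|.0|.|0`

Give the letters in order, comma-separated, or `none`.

B, D

A → no match — must end with "1"
B → match
C → no match
D → match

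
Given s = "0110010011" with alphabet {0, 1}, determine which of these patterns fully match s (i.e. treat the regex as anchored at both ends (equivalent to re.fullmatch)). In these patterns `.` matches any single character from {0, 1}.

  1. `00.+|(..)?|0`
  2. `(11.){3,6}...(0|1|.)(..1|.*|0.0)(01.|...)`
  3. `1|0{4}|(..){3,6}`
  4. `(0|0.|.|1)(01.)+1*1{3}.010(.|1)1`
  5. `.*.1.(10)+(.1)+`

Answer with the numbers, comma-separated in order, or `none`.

3

1 → no match
2 → no match — must start with "11"
3 → match
4 → no match
5 → no match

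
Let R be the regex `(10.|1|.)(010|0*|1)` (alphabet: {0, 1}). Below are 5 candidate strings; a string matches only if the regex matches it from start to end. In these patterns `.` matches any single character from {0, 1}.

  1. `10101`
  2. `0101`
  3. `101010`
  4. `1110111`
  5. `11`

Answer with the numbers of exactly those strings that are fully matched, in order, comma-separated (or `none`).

1 → no match
2 → no match
3 → match
4 → no match
5 → match

3, 5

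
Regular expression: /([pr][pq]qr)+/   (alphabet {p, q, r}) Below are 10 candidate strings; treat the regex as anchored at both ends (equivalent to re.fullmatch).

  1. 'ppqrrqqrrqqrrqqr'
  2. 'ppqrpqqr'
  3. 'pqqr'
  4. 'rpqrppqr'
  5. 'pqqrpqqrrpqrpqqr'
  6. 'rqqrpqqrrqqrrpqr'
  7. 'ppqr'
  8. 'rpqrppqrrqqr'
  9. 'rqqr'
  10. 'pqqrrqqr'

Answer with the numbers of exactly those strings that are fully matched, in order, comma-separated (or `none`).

1, 2, 3, 4, 5, 6, 7, 8, 9, 10

1 → match
2 → match
3 → match
4 → match
5 → match
6 → match
7 → match
8 → match
9 → match
10 → match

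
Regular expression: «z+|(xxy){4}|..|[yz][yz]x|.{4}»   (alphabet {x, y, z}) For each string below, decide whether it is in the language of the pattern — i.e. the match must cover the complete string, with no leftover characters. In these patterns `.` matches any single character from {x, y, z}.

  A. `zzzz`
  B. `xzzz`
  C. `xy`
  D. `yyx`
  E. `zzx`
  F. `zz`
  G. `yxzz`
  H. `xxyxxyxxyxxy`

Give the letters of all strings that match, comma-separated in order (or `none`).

A → match
B → match
C → match
D → match
E → match
F → match
G → match
H → match

A, B, C, D, E, F, G, H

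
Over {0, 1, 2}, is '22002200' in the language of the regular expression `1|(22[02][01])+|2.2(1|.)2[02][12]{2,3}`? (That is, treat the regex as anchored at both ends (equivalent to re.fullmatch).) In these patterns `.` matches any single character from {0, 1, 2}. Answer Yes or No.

Yes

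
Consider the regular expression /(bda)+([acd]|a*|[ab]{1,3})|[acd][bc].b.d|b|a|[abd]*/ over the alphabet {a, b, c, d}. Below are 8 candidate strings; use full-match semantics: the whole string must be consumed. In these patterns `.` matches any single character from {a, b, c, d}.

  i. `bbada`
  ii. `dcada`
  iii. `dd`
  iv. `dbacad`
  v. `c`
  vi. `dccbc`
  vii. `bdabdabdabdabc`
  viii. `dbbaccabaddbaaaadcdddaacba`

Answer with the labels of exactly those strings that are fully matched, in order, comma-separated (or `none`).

i, iii

i → match
ii → no match
iii → match
iv → no match
v → no match
vi → no match
vii → no match
viii → no match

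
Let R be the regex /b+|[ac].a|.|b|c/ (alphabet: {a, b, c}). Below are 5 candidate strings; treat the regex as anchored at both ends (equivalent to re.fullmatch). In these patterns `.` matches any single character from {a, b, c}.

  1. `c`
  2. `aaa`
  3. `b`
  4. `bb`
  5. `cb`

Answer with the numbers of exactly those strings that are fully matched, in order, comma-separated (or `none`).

1 → match
2 → match
3 → match
4 → match
5 → no match

1, 2, 3, 4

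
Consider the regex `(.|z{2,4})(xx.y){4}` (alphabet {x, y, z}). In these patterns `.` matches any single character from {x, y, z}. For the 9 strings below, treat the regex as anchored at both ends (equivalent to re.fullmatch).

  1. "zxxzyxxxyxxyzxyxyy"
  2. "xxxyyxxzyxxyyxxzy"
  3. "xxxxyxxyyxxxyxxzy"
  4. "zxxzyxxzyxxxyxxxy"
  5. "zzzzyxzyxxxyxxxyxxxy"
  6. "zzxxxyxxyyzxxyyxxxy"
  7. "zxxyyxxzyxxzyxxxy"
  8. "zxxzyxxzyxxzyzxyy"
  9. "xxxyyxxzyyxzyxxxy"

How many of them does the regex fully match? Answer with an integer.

4

1 → no match
2 → match
3 → match
4 → match
5 → no match
6 → no match
7 → match
8 → no match
9 → no match
Total matched: 4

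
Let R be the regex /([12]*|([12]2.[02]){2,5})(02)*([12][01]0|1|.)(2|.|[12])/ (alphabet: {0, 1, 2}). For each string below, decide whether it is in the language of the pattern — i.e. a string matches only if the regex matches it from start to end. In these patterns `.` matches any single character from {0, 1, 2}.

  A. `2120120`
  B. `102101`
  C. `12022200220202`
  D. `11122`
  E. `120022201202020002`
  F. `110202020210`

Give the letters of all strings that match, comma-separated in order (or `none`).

C, D, F

A. `2120120` → no match
B. `102101` → no match
C → match
D. `11122` → match
E → no match
F. `110202020210` → match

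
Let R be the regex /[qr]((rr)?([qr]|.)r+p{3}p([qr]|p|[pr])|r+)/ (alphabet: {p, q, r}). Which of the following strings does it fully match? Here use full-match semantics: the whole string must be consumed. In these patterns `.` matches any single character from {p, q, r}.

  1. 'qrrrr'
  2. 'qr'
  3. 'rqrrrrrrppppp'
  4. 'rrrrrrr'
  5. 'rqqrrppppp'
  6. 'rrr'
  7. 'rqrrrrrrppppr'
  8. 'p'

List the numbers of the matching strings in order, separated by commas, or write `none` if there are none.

1 → match
2 → match
3 → match
4 → match
5 → no match
6 → match
7 → match
8 → no match

1, 2, 3, 4, 6, 7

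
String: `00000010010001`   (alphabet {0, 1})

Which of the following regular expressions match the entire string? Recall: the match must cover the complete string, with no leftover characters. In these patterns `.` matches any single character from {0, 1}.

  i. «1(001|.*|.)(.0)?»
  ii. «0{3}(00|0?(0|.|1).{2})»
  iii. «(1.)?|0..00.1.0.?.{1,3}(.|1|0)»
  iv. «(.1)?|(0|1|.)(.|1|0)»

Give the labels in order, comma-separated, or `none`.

i → no match — must start with `1`
ii → no match
iii → match
iv → no match

iii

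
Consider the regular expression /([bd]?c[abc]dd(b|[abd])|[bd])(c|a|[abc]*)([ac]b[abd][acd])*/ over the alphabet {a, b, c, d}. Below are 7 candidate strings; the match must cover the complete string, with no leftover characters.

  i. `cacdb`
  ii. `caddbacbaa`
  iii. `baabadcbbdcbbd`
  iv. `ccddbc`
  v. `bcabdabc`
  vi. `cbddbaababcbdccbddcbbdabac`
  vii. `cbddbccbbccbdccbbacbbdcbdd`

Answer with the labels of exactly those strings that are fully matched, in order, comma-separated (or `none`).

i. `cacdb` → no match
ii. `caddbacbaa` → match
iii → match
iv. `ccddbc` → match
v. `bcabdabc` → no match
vi → match
vii → match

ii, iii, iv, vi, vii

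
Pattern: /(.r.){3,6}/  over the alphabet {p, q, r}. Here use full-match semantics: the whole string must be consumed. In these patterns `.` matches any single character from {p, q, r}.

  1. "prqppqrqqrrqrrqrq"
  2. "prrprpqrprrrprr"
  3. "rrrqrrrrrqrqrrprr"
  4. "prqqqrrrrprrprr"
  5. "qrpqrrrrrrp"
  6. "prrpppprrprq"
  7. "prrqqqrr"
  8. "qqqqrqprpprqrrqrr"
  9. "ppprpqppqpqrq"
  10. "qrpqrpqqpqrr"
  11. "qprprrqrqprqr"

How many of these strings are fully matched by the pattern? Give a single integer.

1 → no match
2 → match
3 → no match
4 → no match
5. "qrpqrrrrrrp" → no match
6. "prrpppprrprq" → no match
7. "prrqqqrr" → no match
8 → no match
9 → no match
10. "qrpqrpqqpqrr" → no match
11 → no match
Total matched: 1

1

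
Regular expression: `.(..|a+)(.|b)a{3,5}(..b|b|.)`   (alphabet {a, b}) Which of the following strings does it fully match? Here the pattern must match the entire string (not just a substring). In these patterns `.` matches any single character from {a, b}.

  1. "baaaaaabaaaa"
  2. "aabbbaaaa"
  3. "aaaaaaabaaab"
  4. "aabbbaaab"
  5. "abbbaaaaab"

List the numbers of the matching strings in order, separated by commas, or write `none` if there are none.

1 → match
2 → no match
3 → match
4 → no match
5 → match

1, 3, 5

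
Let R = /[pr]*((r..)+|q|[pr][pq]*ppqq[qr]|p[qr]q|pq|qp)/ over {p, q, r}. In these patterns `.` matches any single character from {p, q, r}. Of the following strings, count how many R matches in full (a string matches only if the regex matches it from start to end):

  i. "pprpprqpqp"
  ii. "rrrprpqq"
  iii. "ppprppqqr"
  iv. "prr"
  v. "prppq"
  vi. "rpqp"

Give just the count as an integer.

i → no match
ii → match
iii → match
iv → no match
v → match
vi → match
Total matched: 4

4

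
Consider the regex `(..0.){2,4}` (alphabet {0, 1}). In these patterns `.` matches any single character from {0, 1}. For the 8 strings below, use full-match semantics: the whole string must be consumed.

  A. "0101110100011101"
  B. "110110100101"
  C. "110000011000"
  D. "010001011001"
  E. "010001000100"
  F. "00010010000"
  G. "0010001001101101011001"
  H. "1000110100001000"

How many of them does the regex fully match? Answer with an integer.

A → match
B. "110110100101" → no match
C. "110000011000" → match
D. "010001011001" → match
E. "010001000100" → match
F. "00010010000" → no match
G → no match
H → match
Total matched: 5

5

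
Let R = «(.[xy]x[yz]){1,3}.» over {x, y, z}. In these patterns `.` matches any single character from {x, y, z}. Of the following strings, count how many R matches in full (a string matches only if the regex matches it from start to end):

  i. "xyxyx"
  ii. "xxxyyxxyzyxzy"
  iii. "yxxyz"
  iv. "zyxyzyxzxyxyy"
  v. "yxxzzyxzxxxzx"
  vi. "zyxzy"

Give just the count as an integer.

6

i. "xyxyx" → match
ii → match
iii. "yxxyz" → match
iv → match
v → match
vi. "zyxzy" → match
Total matched: 6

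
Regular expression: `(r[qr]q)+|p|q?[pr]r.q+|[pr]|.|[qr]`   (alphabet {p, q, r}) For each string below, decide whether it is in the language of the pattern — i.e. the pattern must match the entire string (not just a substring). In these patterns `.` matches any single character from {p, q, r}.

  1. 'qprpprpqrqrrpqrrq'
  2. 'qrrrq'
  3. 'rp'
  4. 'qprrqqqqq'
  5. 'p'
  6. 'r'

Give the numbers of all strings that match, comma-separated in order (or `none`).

1 → no match
2 → match
3 → no match
4 → match
5 → match
6 → match

2, 4, 5, 6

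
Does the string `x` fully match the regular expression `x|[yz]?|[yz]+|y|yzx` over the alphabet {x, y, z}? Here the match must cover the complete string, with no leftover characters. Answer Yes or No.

Yes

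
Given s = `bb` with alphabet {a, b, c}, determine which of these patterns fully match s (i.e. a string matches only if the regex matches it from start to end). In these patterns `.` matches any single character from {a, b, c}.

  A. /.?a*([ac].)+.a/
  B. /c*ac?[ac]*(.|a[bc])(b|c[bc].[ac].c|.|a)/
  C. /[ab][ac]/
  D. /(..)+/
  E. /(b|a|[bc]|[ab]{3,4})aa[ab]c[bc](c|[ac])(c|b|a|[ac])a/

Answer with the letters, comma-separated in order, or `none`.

A → no match — must end with `a`
B → no match
C → no match
D → match
E → no match — must end with `a`

D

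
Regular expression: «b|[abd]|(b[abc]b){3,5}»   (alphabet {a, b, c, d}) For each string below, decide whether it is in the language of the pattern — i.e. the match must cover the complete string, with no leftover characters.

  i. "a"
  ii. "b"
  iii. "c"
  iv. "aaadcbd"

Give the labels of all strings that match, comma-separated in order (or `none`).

i, ii

i → match
ii → match
iii → no match
iv → no match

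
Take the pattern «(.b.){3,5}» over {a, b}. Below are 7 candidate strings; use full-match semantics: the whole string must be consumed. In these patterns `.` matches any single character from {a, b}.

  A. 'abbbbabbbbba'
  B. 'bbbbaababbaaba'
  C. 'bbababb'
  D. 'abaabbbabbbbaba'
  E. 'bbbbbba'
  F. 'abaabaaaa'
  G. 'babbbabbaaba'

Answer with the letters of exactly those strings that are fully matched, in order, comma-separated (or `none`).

A

A → match
B → no match
C → no match
D → no match
E → no match
F → no match
G → no match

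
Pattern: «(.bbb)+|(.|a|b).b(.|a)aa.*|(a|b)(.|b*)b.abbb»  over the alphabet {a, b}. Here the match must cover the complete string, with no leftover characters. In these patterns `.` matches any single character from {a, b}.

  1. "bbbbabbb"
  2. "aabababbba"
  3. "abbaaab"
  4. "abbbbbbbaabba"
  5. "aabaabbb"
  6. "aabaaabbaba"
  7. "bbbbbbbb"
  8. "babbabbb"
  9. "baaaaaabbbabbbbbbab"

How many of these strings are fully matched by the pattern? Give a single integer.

6

1 → match
2 → no match
3 → match
4 → no match
5 → match
6 → match
7 → match
8 → match
9 → no match
Total matched: 6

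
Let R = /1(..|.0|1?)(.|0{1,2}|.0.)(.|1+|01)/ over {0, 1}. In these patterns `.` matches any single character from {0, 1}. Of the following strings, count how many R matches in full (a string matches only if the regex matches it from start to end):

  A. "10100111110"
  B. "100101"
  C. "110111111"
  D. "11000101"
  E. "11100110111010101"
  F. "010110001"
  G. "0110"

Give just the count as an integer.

3

A → no match
B → match
C → match
D → match
E → no match
F → no match — must start with "1"
G → no match — must start with "1"
Total matched: 3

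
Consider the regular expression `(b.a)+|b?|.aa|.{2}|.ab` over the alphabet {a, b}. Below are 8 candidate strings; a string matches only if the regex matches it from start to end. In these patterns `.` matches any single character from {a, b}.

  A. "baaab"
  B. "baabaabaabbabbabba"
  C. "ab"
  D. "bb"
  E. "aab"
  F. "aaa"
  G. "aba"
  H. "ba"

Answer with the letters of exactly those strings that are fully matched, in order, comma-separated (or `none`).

A → no match
B → match
C → match
D → match
E → match
F → match
G → no match
H → match

B, C, D, E, F, H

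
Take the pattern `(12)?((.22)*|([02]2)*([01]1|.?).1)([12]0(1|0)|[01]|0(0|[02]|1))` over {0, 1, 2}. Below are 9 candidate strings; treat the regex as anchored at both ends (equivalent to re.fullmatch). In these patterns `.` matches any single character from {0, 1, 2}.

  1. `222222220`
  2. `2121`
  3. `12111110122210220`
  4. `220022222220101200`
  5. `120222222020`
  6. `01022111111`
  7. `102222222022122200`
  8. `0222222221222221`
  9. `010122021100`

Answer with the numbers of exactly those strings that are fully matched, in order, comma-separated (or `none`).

8

1. `222222220` → no match
2. `2121` → no match
3 → no match
4 → no match
5. `120222222020` → no match
6. `01022111111` → no match
7 → no match
8 → match
9. `010122021100` → no match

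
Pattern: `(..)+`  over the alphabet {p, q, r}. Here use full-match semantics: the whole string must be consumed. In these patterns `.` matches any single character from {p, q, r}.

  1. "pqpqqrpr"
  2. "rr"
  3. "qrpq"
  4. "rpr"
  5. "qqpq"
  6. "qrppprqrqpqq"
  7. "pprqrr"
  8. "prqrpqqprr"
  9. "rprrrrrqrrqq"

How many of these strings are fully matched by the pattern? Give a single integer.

1. "pqpqqrpr" → match
2. "rr" → match
3. "qrpq" → match
4. "rpr" → no match
5. "qqpq" → match
6. "qrppprqrqpqq" → match
7. "pprqrr" → match
8. "prqrpqqprr" → match
9. "rprrrrrqrrqq" → match
Total matched: 8

8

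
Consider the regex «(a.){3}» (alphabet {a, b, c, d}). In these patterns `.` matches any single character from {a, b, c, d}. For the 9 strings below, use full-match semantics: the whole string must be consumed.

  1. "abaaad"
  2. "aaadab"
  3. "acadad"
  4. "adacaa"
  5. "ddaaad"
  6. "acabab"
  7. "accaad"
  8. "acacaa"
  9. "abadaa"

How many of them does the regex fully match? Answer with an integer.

1. "abaaad" → match
2. "aaadab" → match
3. "acadad" → match
4. "adacaa" → match
5. "ddaaad" → no match — must start with "a"
6. "acabab" → match
7. "accaad" → no match
8. "acacaa" → match
9. "abadaa" → match
Total matched: 7

7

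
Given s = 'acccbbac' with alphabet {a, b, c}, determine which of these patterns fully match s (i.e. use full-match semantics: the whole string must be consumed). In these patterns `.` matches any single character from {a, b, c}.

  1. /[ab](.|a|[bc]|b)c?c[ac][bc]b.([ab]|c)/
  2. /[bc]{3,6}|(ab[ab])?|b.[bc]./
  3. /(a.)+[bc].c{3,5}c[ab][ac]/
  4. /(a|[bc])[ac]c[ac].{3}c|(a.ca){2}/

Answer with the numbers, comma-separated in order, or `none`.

1, 4

1 → match
2 → no match
3 → no match
4 → match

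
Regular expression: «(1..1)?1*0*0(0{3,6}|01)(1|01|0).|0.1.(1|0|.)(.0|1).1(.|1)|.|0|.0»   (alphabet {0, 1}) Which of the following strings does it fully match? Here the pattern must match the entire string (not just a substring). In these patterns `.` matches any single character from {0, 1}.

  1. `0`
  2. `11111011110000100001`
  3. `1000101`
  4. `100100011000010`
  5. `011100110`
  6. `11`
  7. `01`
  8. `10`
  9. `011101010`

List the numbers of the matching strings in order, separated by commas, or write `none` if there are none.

1, 3, 8, 9

1 → match
2 → no match
3 → match
4 → no match
5 → no match
6 → no match
7 → no match
8 → match
9 → match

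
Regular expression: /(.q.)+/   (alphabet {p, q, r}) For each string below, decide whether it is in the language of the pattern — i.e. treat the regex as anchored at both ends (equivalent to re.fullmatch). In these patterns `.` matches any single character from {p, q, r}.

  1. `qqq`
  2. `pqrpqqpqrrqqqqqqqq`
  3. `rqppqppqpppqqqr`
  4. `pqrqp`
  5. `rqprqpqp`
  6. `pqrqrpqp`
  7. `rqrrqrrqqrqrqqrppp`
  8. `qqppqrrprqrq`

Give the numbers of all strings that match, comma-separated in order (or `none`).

1, 2

1 → match
2 → match
3 → no match
4 → no match
5 → no match
6 → no match
7 → no match
8 → no match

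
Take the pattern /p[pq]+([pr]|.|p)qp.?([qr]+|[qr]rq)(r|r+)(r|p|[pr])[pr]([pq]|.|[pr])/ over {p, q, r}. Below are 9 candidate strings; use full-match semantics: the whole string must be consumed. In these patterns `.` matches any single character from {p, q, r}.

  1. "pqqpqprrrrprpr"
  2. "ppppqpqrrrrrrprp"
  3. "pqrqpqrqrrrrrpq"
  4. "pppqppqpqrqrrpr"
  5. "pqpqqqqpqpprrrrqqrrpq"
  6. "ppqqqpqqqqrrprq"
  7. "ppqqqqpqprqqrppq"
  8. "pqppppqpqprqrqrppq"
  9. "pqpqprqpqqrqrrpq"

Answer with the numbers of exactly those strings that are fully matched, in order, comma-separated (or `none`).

1 → no match
2 → match
3 → match
4 → match
5 → match
6 → match
7 → match
8 → match
9 → match

2, 3, 4, 5, 6, 7, 8, 9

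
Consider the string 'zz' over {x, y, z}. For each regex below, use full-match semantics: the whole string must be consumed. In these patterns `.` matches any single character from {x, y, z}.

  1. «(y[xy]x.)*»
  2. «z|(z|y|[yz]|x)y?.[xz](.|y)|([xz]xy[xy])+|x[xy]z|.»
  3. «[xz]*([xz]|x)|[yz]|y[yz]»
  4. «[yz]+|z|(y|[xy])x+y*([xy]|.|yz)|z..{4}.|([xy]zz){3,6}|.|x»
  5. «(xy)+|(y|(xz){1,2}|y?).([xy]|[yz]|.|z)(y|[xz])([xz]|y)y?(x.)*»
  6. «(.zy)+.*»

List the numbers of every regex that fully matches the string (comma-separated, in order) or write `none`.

1 → no match
2 → no match
3 → match
4 → match
5 → no match
6 → no match

3, 4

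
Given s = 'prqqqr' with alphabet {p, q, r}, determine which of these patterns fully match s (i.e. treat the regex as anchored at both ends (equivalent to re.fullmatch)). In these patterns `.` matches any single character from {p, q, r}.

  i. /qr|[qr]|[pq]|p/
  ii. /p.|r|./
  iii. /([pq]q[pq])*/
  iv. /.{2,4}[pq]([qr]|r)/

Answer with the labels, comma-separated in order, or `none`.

i → no match
ii → no match
iii → no match
iv → match

iv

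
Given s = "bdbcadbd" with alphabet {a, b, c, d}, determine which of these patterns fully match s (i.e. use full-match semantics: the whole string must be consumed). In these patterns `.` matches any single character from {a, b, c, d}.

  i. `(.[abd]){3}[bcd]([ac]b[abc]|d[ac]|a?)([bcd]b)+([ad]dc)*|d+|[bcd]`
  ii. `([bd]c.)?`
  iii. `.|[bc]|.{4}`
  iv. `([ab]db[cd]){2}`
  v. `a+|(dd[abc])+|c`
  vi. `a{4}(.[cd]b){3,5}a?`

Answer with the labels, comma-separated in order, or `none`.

i → no match
ii → no match
iii → no match
iv → match
v → no match
vi → no match — must start with "a"

iv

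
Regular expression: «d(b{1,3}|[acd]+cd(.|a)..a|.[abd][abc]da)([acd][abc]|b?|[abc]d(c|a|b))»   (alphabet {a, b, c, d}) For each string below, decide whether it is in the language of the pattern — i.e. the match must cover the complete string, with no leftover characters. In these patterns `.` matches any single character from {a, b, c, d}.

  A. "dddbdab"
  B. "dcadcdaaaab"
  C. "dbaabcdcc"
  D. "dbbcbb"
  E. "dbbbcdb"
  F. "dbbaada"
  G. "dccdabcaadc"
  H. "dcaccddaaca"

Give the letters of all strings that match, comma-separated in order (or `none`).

A, B, E, G

A → match
B → match
C → no match
D → no match
E → match
F → no match
G → match
H → no match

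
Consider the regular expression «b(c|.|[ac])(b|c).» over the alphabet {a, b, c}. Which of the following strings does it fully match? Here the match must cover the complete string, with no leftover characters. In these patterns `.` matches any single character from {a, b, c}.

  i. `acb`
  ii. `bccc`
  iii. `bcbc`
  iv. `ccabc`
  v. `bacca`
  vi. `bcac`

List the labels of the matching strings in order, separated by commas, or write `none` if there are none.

i → no match — must start with `b`
ii → match
iii → match
iv → no match — must start with `b`
v → no match
vi → no match

ii, iii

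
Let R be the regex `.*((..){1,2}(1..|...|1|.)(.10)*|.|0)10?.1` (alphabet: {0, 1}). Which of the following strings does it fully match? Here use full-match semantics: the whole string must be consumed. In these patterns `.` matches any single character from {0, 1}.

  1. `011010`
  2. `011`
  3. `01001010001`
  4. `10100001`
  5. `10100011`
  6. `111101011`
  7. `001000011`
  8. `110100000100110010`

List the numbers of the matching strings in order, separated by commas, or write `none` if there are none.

1. `011010` → no match — must end with `1`
2. `011` → no match
3. `01001010001` → no match
4. `10100001` → no match
5. `10100011` → no match
6. `111101011` → match
7. `001000011` → no match
8 → no match — must end with `1`

6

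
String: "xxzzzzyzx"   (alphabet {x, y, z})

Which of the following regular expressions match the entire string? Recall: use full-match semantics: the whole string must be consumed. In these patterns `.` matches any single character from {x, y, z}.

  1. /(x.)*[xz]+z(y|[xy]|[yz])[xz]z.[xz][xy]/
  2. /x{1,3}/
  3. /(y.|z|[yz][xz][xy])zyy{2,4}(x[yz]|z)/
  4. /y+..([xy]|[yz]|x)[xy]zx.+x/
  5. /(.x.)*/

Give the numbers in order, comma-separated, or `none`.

1

1 → match
2 → no match
3 → no match
4 → no match — must start with "y"
5 → no match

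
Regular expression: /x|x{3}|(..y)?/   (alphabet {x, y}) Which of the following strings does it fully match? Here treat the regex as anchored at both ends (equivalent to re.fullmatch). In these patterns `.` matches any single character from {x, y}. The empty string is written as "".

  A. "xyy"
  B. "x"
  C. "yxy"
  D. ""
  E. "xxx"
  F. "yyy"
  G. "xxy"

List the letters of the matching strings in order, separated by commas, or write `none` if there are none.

A, B, C, D, E, F, G

A. "xyy" → match
B. "x" → match
C. "yxy" → match
D. "" → match
E. "xxx" → match
F. "yyy" → match
G. "xxy" → match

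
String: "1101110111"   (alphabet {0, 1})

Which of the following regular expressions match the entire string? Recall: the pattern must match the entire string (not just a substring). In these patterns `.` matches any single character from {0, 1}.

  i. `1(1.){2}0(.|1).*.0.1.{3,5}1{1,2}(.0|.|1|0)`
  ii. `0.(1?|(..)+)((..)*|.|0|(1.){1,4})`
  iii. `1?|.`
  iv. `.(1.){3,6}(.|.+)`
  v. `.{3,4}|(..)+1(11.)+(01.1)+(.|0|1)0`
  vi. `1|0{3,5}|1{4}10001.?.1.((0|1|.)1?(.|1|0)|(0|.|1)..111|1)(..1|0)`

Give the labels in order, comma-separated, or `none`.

iv

i → no match
ii → no match — must start with "0"
iii → no match
iv → match
v → no match
vi → no match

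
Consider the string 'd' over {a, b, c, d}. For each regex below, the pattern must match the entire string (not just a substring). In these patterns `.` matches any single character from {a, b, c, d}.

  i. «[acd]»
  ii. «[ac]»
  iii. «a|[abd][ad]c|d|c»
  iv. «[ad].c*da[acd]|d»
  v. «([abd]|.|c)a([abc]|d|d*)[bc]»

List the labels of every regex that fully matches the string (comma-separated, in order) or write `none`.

i → match
ii → no match
iii → match
iv → match
v → no match

i, iii, iv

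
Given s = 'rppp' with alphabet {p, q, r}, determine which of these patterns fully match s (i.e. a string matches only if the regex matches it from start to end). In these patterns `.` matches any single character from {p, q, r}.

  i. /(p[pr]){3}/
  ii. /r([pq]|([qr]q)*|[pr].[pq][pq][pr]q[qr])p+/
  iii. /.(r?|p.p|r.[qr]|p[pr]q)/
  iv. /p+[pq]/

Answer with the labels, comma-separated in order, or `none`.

i → no match — must start with 'p'
ii → match
iii → match
iv → no match — must start with 'p'

ii, iii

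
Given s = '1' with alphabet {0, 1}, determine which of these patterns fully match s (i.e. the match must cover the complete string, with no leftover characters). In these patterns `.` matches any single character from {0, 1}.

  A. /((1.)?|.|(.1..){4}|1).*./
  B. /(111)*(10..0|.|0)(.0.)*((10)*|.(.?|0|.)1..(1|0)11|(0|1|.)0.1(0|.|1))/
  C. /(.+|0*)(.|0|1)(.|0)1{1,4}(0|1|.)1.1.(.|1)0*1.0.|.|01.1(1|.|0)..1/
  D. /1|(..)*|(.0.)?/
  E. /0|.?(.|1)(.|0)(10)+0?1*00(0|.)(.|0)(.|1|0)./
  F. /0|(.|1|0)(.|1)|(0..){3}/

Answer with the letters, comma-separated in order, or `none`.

A → match
B → match
C → match
D → match
E → no match
F → no match

A, B, C, D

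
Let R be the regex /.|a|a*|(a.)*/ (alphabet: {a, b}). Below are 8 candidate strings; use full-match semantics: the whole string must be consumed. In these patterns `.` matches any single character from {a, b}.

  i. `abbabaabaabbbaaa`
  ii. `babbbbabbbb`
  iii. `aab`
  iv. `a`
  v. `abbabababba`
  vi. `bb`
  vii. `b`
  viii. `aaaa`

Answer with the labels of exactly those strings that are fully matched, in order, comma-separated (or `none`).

i → no match
ii → no match
iii → no match
iv → match
v → no match
vi → no match
vii → match
viii → match

iv, vii, viii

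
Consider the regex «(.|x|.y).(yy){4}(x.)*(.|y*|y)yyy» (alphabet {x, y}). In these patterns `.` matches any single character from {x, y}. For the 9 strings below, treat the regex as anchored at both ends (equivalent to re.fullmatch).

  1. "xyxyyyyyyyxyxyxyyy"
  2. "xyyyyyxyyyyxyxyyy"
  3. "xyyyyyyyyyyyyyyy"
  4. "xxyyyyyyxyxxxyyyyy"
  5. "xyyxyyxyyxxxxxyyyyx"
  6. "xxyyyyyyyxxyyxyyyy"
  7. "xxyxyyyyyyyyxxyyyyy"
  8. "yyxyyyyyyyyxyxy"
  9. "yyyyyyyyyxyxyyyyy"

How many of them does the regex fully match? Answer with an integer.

1 → no match
2 → no match
3 → match
4 → no match
5 → no match — must end with "yyy"
6 → no match
7 → no match
8 → no match — must end with "yyy"
9 → no match
Total matched: 1

1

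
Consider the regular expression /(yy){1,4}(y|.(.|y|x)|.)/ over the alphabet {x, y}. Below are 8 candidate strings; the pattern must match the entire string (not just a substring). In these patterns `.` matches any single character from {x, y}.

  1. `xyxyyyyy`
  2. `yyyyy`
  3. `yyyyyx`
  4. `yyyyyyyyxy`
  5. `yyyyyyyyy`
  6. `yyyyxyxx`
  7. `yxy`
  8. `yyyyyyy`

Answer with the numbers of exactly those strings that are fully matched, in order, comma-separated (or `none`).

2, 3, 4, 5, 8

1 → no match — must start with `yy`
2 → match
3 → match
4 → match
5 → match
6 → no match
7 → no match — must start with `yy`
8 → match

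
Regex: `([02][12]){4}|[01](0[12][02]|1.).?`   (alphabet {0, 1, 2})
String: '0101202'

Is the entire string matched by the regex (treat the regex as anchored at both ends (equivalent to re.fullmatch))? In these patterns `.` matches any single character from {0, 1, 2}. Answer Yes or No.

No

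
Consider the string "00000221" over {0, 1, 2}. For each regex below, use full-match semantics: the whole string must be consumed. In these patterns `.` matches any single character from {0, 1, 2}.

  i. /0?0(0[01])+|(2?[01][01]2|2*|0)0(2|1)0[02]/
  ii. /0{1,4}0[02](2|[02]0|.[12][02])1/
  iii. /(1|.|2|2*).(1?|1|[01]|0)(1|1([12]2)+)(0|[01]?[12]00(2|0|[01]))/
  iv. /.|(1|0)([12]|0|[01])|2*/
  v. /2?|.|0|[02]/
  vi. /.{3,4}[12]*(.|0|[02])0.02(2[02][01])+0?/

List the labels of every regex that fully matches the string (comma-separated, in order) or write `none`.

ii

i → no match
ii → match
iii → no match
iv → no match
v → no match
vi → no match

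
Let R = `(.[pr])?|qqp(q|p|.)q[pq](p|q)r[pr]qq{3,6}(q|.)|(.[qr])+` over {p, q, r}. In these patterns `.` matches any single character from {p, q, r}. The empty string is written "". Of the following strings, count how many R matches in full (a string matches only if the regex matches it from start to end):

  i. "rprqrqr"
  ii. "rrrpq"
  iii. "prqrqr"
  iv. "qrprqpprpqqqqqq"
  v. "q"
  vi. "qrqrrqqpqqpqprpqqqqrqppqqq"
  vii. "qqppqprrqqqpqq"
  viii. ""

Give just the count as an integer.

i → no match
ii → no match
iii → match
iv → no match
v → no match
vi → no match
vii → no match
viii → match
Total matched: 2

2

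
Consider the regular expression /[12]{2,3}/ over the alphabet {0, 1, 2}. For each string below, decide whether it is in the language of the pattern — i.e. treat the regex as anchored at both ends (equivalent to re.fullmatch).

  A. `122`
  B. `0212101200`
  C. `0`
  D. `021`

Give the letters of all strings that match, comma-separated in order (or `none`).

A → match
B → no match
C → no match
D → no match

A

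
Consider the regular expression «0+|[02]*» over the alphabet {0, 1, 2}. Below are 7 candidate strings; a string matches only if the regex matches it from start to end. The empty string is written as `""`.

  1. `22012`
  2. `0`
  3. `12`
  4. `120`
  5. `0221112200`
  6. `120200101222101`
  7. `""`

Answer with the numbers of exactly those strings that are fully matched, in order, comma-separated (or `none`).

1 → no match
2 → match
3 → no match
4 → no match
5 → no match
6 → no match
7 → match

2, 7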